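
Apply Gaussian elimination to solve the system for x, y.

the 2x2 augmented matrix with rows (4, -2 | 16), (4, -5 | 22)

Forward elimination on [A|b]:
R2 <- R2 - (1)*R1:  [  0  -3   6 ]
Row echelon form:
[ 4  -2  |  16 ]
[ 0  -3  |   6 ]
Back-substitution:
y = (6) / -3 = -2
x = (16 - (-2)*(-2)) / 4 = 3

(3, -2)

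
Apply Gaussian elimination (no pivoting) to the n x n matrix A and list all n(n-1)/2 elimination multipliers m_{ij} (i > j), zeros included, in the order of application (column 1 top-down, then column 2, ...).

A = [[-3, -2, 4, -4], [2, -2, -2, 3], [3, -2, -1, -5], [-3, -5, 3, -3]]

Forward elimination:
R2 <- R2 - (-2/3)*R1:  [     0  -10/3    2/3    1/3 ]
R3 <- R3 - (-1)*R1:  [  0  -4   3  -9 ]
R4 <- R4 - (1)*R1:  [  0  -3  -1   1 ]
R3 <- R3 - (6/5)*R2:  [     0      0   11/5  -47/5 ]
R4 <- R4 - (9/10)*R2:  [    0     0  -8/5  7/10 ]
R4 <- R4 - (-8/11)*R3:  [       0        0        0  -135/22 ]
Multipliers (in order of application): m_{21} = -2/3, m_{31} = -1, m_{41} = 1, m_{32} = 6/5, m_{42} = 9/10, m_{43} = -8/11

multipliers: -2/3, -1, 1, 6/5, 9/10, -8/11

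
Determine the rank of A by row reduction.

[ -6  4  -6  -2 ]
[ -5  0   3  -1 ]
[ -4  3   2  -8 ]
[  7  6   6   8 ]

rank(A) = 4

Row reduction:
R2 <- R2 - (5/6)*R1:  [     0  -10/3      8    2/3 ]
R3 <- R3 - (2/3)*R1:  [     0    1/3      6  -20/3 ]
R4 <- R4 - (-7/6)*R1:  [    0  32/3    -1  17/3 ]
R3 <- R3 - (-1/10)*R2:  [     0      0   34/5  -33/5 ]
R4 <- R4 - (-16/5)*R2:  [     0      0  123/5   39/5 ]
R4 <- R4 - (123/34)*R3:  [       0        0        0  1077/34 ]
Row echelon form:
[ -6      4    -6       -2 ]
[  0  -10/3     8      2/3 ]
[  0      0  34/5    -33/5 ]
[  0      0     0  1077/34 ]
Nonzero rows / pivot columns: 4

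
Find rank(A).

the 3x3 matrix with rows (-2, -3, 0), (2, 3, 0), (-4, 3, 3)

rank(A) = 2

Row reduction:
R2 <- R2 - (-1)*R1:  [ 0  0  0 ]
R3 <- R3 - (2)*R1:  [ 0  9  3 ]
R2 <-> R3   (pivot in column 2 was zero)
[ -2  -3  0 ]
[  0   9  3 ]
[  0   0  0 ]
Row echelon form:
[ -2  -3  0 ]
[  0   9  3 ]
[  0   0  0 ]
Nonzero rows / pivot columns: 2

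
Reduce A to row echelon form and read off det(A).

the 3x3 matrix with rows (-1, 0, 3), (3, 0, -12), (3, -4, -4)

det(A) = 12

Forward elimination:
R2 <- R2 - (-3)*R1:  [  0   0  -3 ]
R3 <- R3 - (-3)*R1:  [  0  -4   5 ]
R2 <-> R3   (pivot in column 2 was zero)
[ -1   0   3 ]
[  0  -4   5 ]
[  0   0  -3 ]
Upper-triangular form:
[ -1   0   3 ]
[  0  -4   5 ]
[  0   0  -3 ]
det(A) = (-1)^1 * (-1) * (-4) * (-3) = 12  (1 row swap -> sign -1)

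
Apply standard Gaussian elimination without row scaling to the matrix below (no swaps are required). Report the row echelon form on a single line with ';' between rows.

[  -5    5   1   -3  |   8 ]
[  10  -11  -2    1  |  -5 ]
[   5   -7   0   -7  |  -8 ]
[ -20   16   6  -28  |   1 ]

REF = [-5 5 1 -3 8; 0 -1 0 -5 11; 0 0 1 0 -22; 0 0 0 4 -31]

Forward elimination:
R2 <- R2 - (-2)*R1:  [  0  -1   0  -5  11 ]
R3 <- R3 - (-1)*R1:  [   0   -2    1  -10    0 ]
R4 <- R4 - (4)*R1:  [   0   -4    2  -16  -31 ]
R3 <- R3 - (2)*R2:  [   0    0    1    0  -22 ]
R4 <- R4 - (4)*R2:  [   0    0    2    4  -75 ]
R4 <- R4 - (2)*R3:  [   0    0    0    4  -31 ]
Row echelon form:
[ -5   5  1  -3  |    8 ]
[  0  -1  0  -5  |   11 ]
[  0   0  1   0  |  -22 ]
[  0   0  0   4  |  -31 ]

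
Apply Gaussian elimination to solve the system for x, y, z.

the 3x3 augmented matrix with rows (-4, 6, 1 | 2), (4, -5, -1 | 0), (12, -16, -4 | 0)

Forward elimination on [A|b]:
R2 <- R2 - (-1)*R1:  [ 0  1  0  2 ]
R3 <- R3 - (-3)*R1:  [  0   2  -1   6 ]
R3 <- R3 - (2)*R2:  [  0   0  -1   2 ]
Row echelon form:
[ -4  6   1  |  2 ]
[  0  1   0  |  2 ]
[  0  0  -1  |  2 ]
Back-substitution:
z = (2) / -1 = -2
y = (2) / 1 = 2
x = (2 - (6)*(2) - (1)*(-2)) / -4 = 2

(2, 2, -2)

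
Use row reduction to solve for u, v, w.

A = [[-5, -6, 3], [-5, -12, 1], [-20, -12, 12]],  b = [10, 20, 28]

Forward elimination on [A|b]:
R2 <- R2 - (1)*R1:  [  0  -6  -2  10 ]
R3 <- R3 - (4)*R1:  [   0   12    0  -12 ]
R3 <- R3 - (-2)*R2:  [  0   0  -4   8 ]
Row echelon form:
[ -5  -6   3  |  10 ]
[  0  -6  -2  |  10 ]
[  0   0  -4  |   8 ]
Back-substitution:
w = (8) / -4 = -2
v = (10 - (-2)*(-2)) / -6 = -1
u = (10 - (-6)*(-1) - (3)*(-2)) / -5 = -2

(-2, -1, -2)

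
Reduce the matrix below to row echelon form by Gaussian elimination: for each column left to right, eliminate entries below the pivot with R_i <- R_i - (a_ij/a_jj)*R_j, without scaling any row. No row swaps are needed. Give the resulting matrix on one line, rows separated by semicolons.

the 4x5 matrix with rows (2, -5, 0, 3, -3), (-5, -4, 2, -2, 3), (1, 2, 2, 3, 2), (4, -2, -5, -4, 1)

REF = [2 -5 0 3 -3; 0 -33/2 2 11/2 -9/2; 0 0 28/11 3 25/11; 0 0 0 -31/12 101/12]

Forward elimination:
R2 <- R2 - (-5/2)*R1:  [     0  -33/2      2   11/2   -9/2 ]
R3 <- R3 - (1/2)*R1:  [   0  9/2    2  3/2  7/2 ]
R4 <- R4 - (2)*R1:  [   0    8   -5  -10    7 ]
R3 <- R3 - (-3/11)*R2:  [     0      0  28/11      3  25/11 ]
R4 <- R4 - (-16/33)*R2:  [       0        0  -133/33    -22/3    53/11 ]
R4 <- R4 - (-19/12)*R3:  [      0       0       0  -31/12  101/12 ]
Row echelon form:
[ 2     -5      0       3      -3 ]
[ 0  -33/2      2    11/2    -9/2 ]
[ 0      0  28/11       3   25/11 ]
[ 0      0      0  -31/12  101/12 ]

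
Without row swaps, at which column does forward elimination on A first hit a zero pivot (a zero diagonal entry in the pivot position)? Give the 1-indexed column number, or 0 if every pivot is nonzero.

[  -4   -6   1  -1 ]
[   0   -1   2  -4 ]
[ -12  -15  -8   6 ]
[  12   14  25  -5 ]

first zero-pivot column = 0

Naive forward elimination:
R3 <- R3 - (3)*R1:  [   0    3  -11    9 ]
R4 <- R4 - (-3)*R1:  [  0  -4  28  -8 ]
R3 <- R3 - (-3)*R2:  [  0   0  -5  -3 ]
R4 <- R4 - (4)*R2:  [  0   0  20   8 ]
R4 <- R4 - (-4)*R3:  [  0   0   0  -4 ]
All pivots nonzero; naive elimination completes without hitting a zero pivot.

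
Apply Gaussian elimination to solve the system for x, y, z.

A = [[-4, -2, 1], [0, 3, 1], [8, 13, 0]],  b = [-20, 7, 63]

Forward elimination on [A|b]:
R3 <- R3 - (-2)*R1:  [  0   9   2  23 ]
R3 <- R3 - (3)*R2:  [  0   0  -1   2 ]
Row echelon form:
[ -4  -2   1  |  -20 ]
[  0   3   1  |    7 ]
[  0   0  -1  |    2 ]
Back-substitution:
z = (2) / -1 = -2
y = (7 - (1)*(-2)) / 3 = 3
x = (-20 - (-2)*(3) - (1)*(-2)) / -4 = 3

(3, 3, -2)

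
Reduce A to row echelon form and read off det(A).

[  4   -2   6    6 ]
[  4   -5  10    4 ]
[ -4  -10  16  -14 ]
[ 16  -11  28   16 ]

Forward elimination:
R2 <- R2 - (1)*R1:  [  0  -3   4  -2 ]
R3 <- R3 - (-1)*R1:  [   0  -12   22   -8 ]
R4 <- R4 - (4)*R1:  [  0  -3   4  -8 ]
R3 <- R3 - (4)*R2:  [ 0  0  6  0 ]
R4 <- R4 - (1)*R2:  [  0   0   0  -6 ]
Upper-triangular form:
[ 4  -2  6   6 ]
[ 0  -3  4  -2 ]
[ 0   0  6   0 ]
[ 0   0  0  -6 ]
det(A) = (-1)^0 * (4) * (-3) * (6) * (-6) = 432  (0 row swaps -> sign +1)

det(A) = 432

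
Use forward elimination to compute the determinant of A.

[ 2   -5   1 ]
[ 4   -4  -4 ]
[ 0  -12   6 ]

det(A) = -72

Forward elimination:
R2 <- R2 - (2)*R1:  [  0   6  -6 ]
R3 <- R3 - (-2)*R2:  [  0   0  -6 ]
Upper-triangular form:
[ 2  -5   1 ]
[ 0   6  -6 ]
[ 0   0  -6 ]
det(A) = (-1)^0 * (2) * (6) * (-6) = -72  (0 row swaps -> sign +1)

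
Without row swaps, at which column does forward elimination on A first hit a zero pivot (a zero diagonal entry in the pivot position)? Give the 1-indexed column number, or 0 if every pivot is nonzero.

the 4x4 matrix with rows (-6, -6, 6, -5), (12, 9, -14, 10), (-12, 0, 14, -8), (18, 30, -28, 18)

Naive forward elimination:
R2 <- R2 - (-2)*R1:  [  0  -3  -2   0 ]
R3 <- R3 - (2)*R1:  [  0  12   2   2 ]
R4 <- R4 - (-3)*R1:  [   0   12  -10    3 ]
R3 <- R3 - (-4)*R2:  [  0   0  -6   2 ]
R4 <- R4 - (-4)*R2:  [   0    0  -18    3 ]
R4 <- R4 - (3)*R3:  [  0   0   0  -3 ]
All pivots nonzero; naive elimination completes without hitting a zero pivot.

first zero-pivot column = 0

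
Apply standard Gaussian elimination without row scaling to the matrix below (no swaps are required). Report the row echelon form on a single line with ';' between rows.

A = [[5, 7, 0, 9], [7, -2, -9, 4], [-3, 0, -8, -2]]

REF = [5 7 0 9; 0 -59/5 -9 -43/5; 0 0 -661/59 20/59]

Forward elimination:
R2 <- R2 - (7/5)*R1:  [     0  -59/5     -9  -43/5 ]
R3 <- R3 - (-3/5)*R1:  [    0  21/5    -8  17/5 ]
R3 <- R3 - (-21/59)*R2:  [       0        0  -661/59    20/59 ]
Row echelon form:
[ 5      7        0      9 ]
[ 0  -59/5       -9  -43/5 ]
[ 0      0  -661/59  20/59 ]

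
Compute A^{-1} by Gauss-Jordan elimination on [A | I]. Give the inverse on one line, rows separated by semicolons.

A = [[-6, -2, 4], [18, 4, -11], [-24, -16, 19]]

Gauss-Jordan on [A | I]:
R1 <- (1/-6)*R1:  [    1   1/3  -2/3  |  -1/6     0     0 ]
R2 <- R2 - (18)*R1:  [  0  -2   1  |   3   1   0 ]
R3 <- R3 - (-24)*R1:  [  0  -8   3  |  -4   0   1 ]
R2 <- (1/-2)*R2:  [    0     1  -1/2  |  -3/2  -1/2     0 ]
R1 <- R1 - (1/3)*R2:  [    1     0  -1/2  |   1/3   1/6     0 ]
R3 <- R3 - (-8)*R2:  [   0    0   -1  |  -16   -4    1 ]
R3 <- (1/-1)*R3:  [  0   0   1  |  16   4  -1 ]
R1 <- R1 - (-1/2)*R3:  [    1     0     0  |  25/3  13/6  -1/2 ]
R2 <- R2 - (-1/2)*R3:  [    0     1     0  |  13/2   3/2  -1/2 ]
Right block of [I | A^{-1}] is the inverse:
[ 25/3  13/6  -1/2 ]
[ 13/2   3/2  -1/2 ]
[   16     4    -1 ]

inverse = [25/3 13/6 -1/2; 13/2 3/2 -1/2; 16 4 -1]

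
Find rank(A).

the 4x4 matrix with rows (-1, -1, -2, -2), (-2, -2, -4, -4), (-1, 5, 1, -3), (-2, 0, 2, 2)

rank(A) = 3

Row reduction:
R2 <- R2 - (2)*R1:  [ 0  0  0  0 ]
R3 <- R3 - (1)*R1:  [  0   6   3  -1 ]
R4 <- R4 - (2)*R1:  [ 0  2  6  6 ]
R2 <-> R3   (pivot in column 2 was zero)
[ -1  -1  -2  -2 ]
[  0   6   3  -1 ]
[  0   0   0   0 ]
[  0   2   6   6 ]
R4 <- R4 - (1/3)*R2:  [    0     0     5  19/3 ]
R3 <-> R4   (pivot in column 3 was zero)
[ -1  -1  -2    -2 ]
[  0   6   3    -1 ]
[  0   0   5  19/3 ]
[  0   0   0     0 ]
Row echelon form:
[ -1  -1  -2    -2 ]
[  0   6   3    -1 ]
[  0   0   5  19/3 ]
[  0   0   0     0 ]
Nonzero rows / pivot columns: 3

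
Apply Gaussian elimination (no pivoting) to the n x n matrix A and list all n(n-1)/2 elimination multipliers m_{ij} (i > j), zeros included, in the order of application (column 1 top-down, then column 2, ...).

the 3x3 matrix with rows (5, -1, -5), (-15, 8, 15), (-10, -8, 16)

multipliers: -3, -2, -2

Forward elimination:
R2 <- R2 - (-3)*R1:  [ 0  5  0 ]
R3 <- R3 - (-2)*R1:  [   0  -10    6 ]
R3 <- R3 - (-2)*R2:  [ 0  0  6 ]
Multipliers (in order of application): m_{21} = -3, m_{31} = -2, m_{32} = -2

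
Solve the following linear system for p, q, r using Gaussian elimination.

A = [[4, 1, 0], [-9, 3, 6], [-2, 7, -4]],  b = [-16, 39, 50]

Forward elimination on [A|b]:
R2 <- R2 - (-9/4)*R1:  [    0  21/4     6     3 ]
R3 <- R3 - (-1/2)*R1:  [    0  15/2    -4    42 ]
R3 <- R3 - (10/7)*R2:  [     0      0  -88/7  264/7 ]
Row echelon form:
[ 4     1      0  |    -16 ]
[ 0  21/4      6  |      3 ]
[ 0     0  -88/7  |  264/7 ]
Back-substitution:
r = (264/7) / (-88/7) = -3
q = (3 - (6)*(-3)) / (21/4) = 4
p = (-16 - (1)*(4)) / 4 = -5

(-5, 4, -3)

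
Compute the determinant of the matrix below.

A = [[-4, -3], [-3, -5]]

Forward elimination:
R2 <- R2 - (3/4)*R1:  [     0  -11/4 ]
Upper-triangular form:
[ -4     -3 ]
[  0  -11/4 ]
det(A) = (-1)^0 * (-4) * (-11/4) = 11  (0 row swaps -> sign +1)

det(A) = 11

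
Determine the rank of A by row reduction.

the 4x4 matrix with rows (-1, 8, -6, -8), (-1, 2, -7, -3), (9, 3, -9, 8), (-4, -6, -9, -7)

Row reduction:
R2 <- R2 - (1)*R1:  [  0  -6  -1   5 ]
R3 <- R3 - (-9)*R1:  [   0   75  -63  -64 ]
R4 <- R4 - (4)*R1:  [   0  -38   15   25 ]
R3 <- R3 - (-25/2)*R2:  [      0       0  -151/2    -3/2 ]
R4 <- R4 - (19/3)*R2:  [     0      0   64/3  -20/3 ]
R4 <- R4 - (-128/453)*R3:  [         0          0          0  -3212/453 ]
Row echelon form:
[ -1   8      -6         -8 ]
[  0  -6      -1          5 ]
[  0   0  -151/2       -3/2 ]
[  0   0       0  -3212/453 ]
Nonzero rows / pivot columns: 4

rank(A) = 4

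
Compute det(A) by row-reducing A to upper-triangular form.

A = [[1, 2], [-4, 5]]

Forward elimination:
R2 <- R2 - (-4)*R1:  [  0  13 ]
Upper-triangular form:
[ 1   2 ]
[ 0  13 ]
det(A) = (-1)^0 * (1) * (13) = 13  (0 row swaps -> sign +1)

det(A) = 13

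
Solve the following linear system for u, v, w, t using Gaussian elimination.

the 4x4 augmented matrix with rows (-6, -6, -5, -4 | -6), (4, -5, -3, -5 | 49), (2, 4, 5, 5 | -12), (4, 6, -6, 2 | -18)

(5, -3, 2, -4)

Forward elimination on [A|b]:
R2 <- R2 - (-2/3)*R1:  [     0     -9  -19/3  -23/3     45 ]
R3 <- R3 - (-1/3)*R1:  [    0     2  10/3  11/3   -14 ]
R4 <- R4 - (-2/3)*R1:  [     0      2  -28/3   -2/3    -22 ]
R3 <- R3 - (-2/9)*R2:  [     0      0  52/27  53/27     -4 ]
R4 <- R4 - (-2/9)*R2:  [       0        0  -290/27   -64/27      -12 ]
R4 <- R4 - (-145/26)*R3:  [       0        0        0   223/26  -446/13 ]
Row echelon form:
[ -6  -6     -5      -4  |       -6 ]
[  0  -9  -19/3   -23/3  |       45 ]
[  0   0  52/27   53/27  |       -4 ]
[  0   0      0  223/26  |  -446/13 ]
Back-substitution:
t = (-446/13) / (223/26) = -4
w = (-4 - (53/27)*(-4)) / (52/27) = 2
v = (45 - (-19/3)*(2) - (-23/3)*(-4)) / -9 = -3
u = (-6 - (-6)*(-3) - (-5)*(2) - (-4)*(-4)) / -6 = 5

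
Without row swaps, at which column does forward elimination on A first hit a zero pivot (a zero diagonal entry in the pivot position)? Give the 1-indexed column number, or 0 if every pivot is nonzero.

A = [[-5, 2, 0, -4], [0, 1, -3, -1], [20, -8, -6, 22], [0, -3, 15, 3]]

first zero-pivot column = 0

Naive forward elimination:
R3 <- R3 - (-4)*R1:  [  0   0  -6   6 ]
R4 <- R4 - (-3)*R2:  [ 0  0  6  0 ]
R4 <- R4 - (-1)*R3:  [ 0  0  0  6 ]
All pivots nonzero; naive elimination completes without hitting a zero pivot.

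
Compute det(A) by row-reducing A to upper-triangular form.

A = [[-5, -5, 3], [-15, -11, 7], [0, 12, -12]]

Forward elimination:
R2 <- R2 - (3)*R1:  [  0   4  -2 ]
R3 <- R3 - (3)*R2:  [  0   0  -6 ]
Upper-triangular form:
[ -5  -5   3 ]
[  0   4  -2 ]
[  0   0  -6 ]
det(A) = (-1)^0 * (-5) * (4) * (-6) = 120  (0 row swaps -> sign +1)

det(A) = 120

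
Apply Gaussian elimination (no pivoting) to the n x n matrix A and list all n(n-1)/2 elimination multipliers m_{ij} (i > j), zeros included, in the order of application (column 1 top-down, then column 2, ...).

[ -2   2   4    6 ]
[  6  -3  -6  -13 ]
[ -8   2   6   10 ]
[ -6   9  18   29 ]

Forward elimination:
R2 <- R2 - (-3)*R1:  [ 0  3  6  5 ]
R3 <- R3 - (4)*R1:  [   0   -6  -10  -14 ]
R4 <- R4 - (3)*R1:  [  0   3   6  11 ]
R3 <- R3 - (-2)*R2:  [  0   0   2  -4 ]
R4 <- R4 - (1)*R2:  [ 0  0  0  6 ]
R4: entry in column 3 is already 0 -> m_{43} = 0 (no row operation needed)
Multipliers (in order of application): m_{21} = -3, m_{31} = 4, m_{41} = 3, m_{32} = -2, m_{42} = 1, m_{43} = 0

multipliers: -3, 4, 3, -2, 1, 0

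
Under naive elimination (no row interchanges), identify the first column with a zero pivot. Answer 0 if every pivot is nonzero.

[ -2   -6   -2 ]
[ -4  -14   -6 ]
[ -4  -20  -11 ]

Naive forward elimination:
R2 <- R2 - (2)*R1:  [  0  -2  -2 ]
R3 <- R3 - (2)*R1:  [  0  -8  -7 ]
R3 <- R3 - (4)*R2:  [ 0  0  1 ]
All pivots nonzero; naive elimination completes without hitting a zero pivot.

first zero-pivot column = 0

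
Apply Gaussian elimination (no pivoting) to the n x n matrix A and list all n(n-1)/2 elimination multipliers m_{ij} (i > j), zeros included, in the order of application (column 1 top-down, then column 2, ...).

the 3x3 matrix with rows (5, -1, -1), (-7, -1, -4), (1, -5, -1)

multipliers: -7/5, 1/5, 2

Forward elimination:
R2 <- R2 - (-7/5)*R1:  [     0  -12/5  -27/5 ]
R3 <- R3 - (1/5)*R1:  [     0  -24/5   -4/5 ]
R3 <- R3 - (2)*R2:  [  0   0  10 ]
Multipliers (in order of application): m_{21} = -7/5, m_{31} = 1/5, m_{32} = 2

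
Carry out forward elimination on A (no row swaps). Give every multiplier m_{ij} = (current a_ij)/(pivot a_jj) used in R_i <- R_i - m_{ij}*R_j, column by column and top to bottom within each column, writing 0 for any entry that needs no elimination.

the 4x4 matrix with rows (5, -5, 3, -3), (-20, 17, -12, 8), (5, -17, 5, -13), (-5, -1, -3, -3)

Forward elimination:
R2 <- R2 - (-4)*R1:  [  0  -3   0  -4 ]
R3 <- R3 - (1)*R1:  [   0  -12    2  -10 ]
R4 <- R4 - (-1)*R1:  [  0  -6   0  -6 ]
R3 <- R3 - (4)*R2:  [ 0  0  2  6 ]
R4 <- R4 - (2)*R2:  [ 0  0  0  2 ]
R4: entry in column 3 is already 0 -> m_{43} = 0 (no row operation needed)
Multipliers (in order of application): m_{21} = -4, m_{31} = 1, m_{41} = -1, m_{32} = 4, m_{42} = 2, m_{43} = 0

multipliers: -4, 1, -1, 4, 2, 0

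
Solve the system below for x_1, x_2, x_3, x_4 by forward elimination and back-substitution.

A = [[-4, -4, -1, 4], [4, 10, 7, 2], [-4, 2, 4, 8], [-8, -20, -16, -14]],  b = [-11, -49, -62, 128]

(5, -3, -5, -2)

Forward elimination on [A|b]:
R2 <- R2 - (-1)*R1:  [   0    6    6    6  -60 ]
R3 <- R3 - (1)*R1:  [   0    6    5    4  -51 ]
R4 <- R4 - (2)*R1:  [   0  -12  -14  -22  150 ]
R3 <- R3 - (1)*R2:  [  0   0  -1  -2   9 ]
R4 <- R4 - (-2)*R2:  [   0    0   -2  -10   30 ]
R4 <- R4 - (2)*R3:  [  0   0   0  -6  12 ]
Row echelon form:
[ -4  -4  -1   4  |  -11 ]
[  0   6   6   6  |  -60 ]
[  0   0  -1  -2  |    9 ]
[  0   0   0  -6  |   12 ]
Back-substitution:
x_4 = (12) / -6 = -2
x_3 = (9 - (-2)*(-2)) / -1 = -5
x_2 = (-60 - (6)*(-5) - (6)*(-2)) / 6 = -3
x_1 = (-11 - (-4)*(-3) - (-1)*(-5) - (4)*(-2)) / -4 = 5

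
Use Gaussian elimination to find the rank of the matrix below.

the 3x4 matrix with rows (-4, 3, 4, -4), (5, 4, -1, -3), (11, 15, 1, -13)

rank(A) = 2

Row reduction:
R2 <- R2 - (-5/4)*R1:  [    0  31/4     4    -8 ]
R3 <- R3 - (-11/4)*R1:  [    0  93/4    12   -24 ]
R3 <- R3 - (3)*R2:  [ 0  0  0  0 ]
Row echelon form:
[ -4     3  4  -4 ]
[  0  31/4  4  -8 ]
[  0     0  0   0 ]
Nonzero rows / pivot columns: 2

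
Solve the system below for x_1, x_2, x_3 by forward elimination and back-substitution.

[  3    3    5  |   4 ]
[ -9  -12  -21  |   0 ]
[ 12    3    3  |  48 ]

Forward elimination on [A|b]:
R2 <- R2 - (-3)*R1:  [  0  -3  -6  12 ]
R3 <- R3 - (4)*R1:  [   0   -9  -17   32 ]
R3 <- R3 - (3)*R2:  [  0   0   1  -4 ]
Row echelon form:
[ 3   3   5  |   4 ]
[ 0  -3  -6  |  12 ]
[ 0   0   1  |  -4 ]
Back-substitution:
x_3 = (-4) / 1 = -4
x_2 = (12 - (-6)*(-4)) / -3 = 4
x_1 = (4 - (3)*(4) - (5)*(-4)) / 3 = 4

(4, 4, -4)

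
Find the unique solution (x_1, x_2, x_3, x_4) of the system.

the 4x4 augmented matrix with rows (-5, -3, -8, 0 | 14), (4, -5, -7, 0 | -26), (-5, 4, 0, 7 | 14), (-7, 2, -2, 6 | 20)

(-4, 2, 0, -2)

Forward elimination on [A|b]:
R2 <- R2 - (-4/5)*R1:  [     0  -37/5  -67/5      0  -74/5 ]
R3 <- R3 - (1)*R1:  [ 0  7  8  7  0 ]
R4 <- R4 - (7/5)*R1:  [    0  31/5  46/5     6   2/5 ]
R3 <- R3 - (-35/37)*R2:  [       0        0  -173/37        7      -14 ]
R4 <- R4 - (-31/37)*R2:  [      0       0  -75/37       6     -12 ]
R4 <- R4 - (75/173)*R3:  [         0          0          0    513/173  -1026/173 ]
Row echelon form:
[ -5     -3       -8        0  |         14 ]
[  0  -37/5    -67/5        0  |      -74/5 ]
[  0      0  -173/37        7  |        -14 ]
[  0      0        0  513/173  |  -1026/173 ]
Back-substitution:
x_4 = (-1026/173) / (513/173) = -2
x_3 = (-14 - (7)*(-2)) / (-173/37) = 0
x_2 = (-74/5 - (-67/5)*(0)) / (-37/5) = 2
x_1 = (14 - (-3)*(2) - (-8)*(0)) / -5 = -4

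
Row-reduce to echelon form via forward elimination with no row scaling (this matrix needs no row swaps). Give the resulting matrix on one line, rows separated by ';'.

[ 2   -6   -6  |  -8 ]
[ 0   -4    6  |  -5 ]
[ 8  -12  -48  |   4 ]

Forward elimination:
R3 <- R3 - (4)*R1:  [   0   12  -24   36 ]
R3 <- R3 - (-3)*R2:  [  0   0  -6  21 ]
Row echelon form:
[ 2  -6  -6  |  -8 ]
[ 0  -4   6  |  -5 ]
[ 0   0  -6  |  21 ]

REF = [2 -6 -6 -8; 0 -4 6 -5; 0 0 -6 21]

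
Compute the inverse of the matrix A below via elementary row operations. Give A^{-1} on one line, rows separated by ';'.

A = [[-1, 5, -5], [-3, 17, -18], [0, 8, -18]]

inverse = [-27/2 25/6 -5/12; -9/2 3/2 -1/4; -2 2/3 -1/6]

Gauss-Jordan on [A | I]:
R1 <- (1/-1)*R1:  [  1  -5   5  |  -1   0   0 ]
R2 <- R2 - (-3)*R1:  [  0   2  -3  |  -3   1   0 ]
R2 <- (1/2)*R2:  [    0     1  -3/2  |  -3/2   1/2     0 ]
R1 <- R1 - (-5)*R2:  [     1      0   -5/2  |  -17/2    5/2      0 ]
R3 <- R3 - (8)*R2:  [  0   0  -6  |  12  -4   1 ]
R3 <- (1/-6)*R3:  [    0     0     1  |    -2   2/3  -1/6 ]
R1 <- R1 - (-5/2)*R3:  [     1      0      0  |  -27/2   25/6  -5/12 ]
R2 <- R2 - (-3/2)*R3:  [    0     1     0  |  -9/2   3/2  -1/4 ]
Right block of [I | A^{-1}] is the inverse:
[ -27/2  25/6  -5/12 ]
[  -9/2   3/2   -1/4 ]
[    -2   2/3   -1/6 ]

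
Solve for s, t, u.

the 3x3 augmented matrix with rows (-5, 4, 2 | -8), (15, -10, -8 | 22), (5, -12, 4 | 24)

(-4, -5, -4)

Forward elimination on [A|b]:
R2 <- R2 - (-3)*R1:  [  0   2  -2  -2 ]
R3 <- R3 - (-1)*R1:  [  0  -8   6  16 ]
R3 <- R3 - (-4)*R2:  [  0   0  -2   8 ]
Row echelon form:
[ -5  4   2  |  -8 ]
[  0  2  -2  |  -2 ]
[  0  0  -2  |   8 ]
Back-substitution:
u = (8) / -2 = -4
t = (-2 - (-2)*(-4)) / 2 = -5
s = (-8 - (4)*(-5) - (2)*(-4)) / -5 = -4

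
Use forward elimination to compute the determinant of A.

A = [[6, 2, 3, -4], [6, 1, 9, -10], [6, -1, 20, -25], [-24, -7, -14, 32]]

Forward elimination:
R2 <- R2 - (1)*R1:  [  0  -1   6  -6 ]
R3 <- R3 - (1)*R1:  [   0   -3   17  -21 ]
R4 <- R4 - (-4)*R1:  [  0   1  -2  16 ]
R3 <- R3 - (3)*R2:  [  0   0  -1  -3 ]
R4 <- R4 - (-1)*R2:  [  0   0   4  10 ]
R4 <- R4 - (-4)*R3:  [  0   0   0  -2 ]
Upper-triangular form:
[ 6   2   3  -4 ]
[ 0  -1   6  -6 ]
[ 0   0  -1  -3 ]
[ 0   0   0  -2 ]
det(A) = (-1)^0 * (6) * (-1) * (-1) * (-2) = -12  (0 row swaps -> sign +1)

det(A) = -12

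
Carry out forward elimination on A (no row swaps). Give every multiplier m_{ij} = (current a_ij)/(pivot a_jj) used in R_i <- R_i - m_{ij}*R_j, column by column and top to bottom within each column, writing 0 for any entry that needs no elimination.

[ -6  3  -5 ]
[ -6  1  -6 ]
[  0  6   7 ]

Forward elimination:
R2 <- R2 - (1)*R1:  [  0  -2  -1 ]
R3: entry in column 1 is already 0 -> m_{31} = 0 (no row operation needed)
R3 <- R3 - (-3)*R2:  [ 0  0  4 ]
Multipliers (in order of application): m_{21} = 1, m_{31} = 0, m_{32} = -3

multipliers: 1, 0, -3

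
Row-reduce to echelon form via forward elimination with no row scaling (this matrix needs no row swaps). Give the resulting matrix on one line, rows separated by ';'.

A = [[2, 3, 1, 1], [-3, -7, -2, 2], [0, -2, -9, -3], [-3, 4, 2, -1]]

REF = [2 3 1 1; 0 -5/2 -1/2 7/2; 0 0 -43/5 -29/5; 0 0 0 481/43]

Forward elimination:
R2 <- R2 - (-3/2)*R1:  [    0  -5/2  -1/2   7/2 ]
R4 <- R4 - (-3/2)*R1:  [    0  17/2   7/2   1/2 ]
R3 <- R3 - (4/5)*R2:  [     0      0  -43/5  -29/5 ]
R4 <- R4 - (-17/5)*R2:  [    0     0   9/5  62/5 ]
R4 <- R4 - (-9/43)*R3:  [      0       0       0  481/43 ]
Row echelon form:
[ 2     3      1       1 ]
[ 0  -5/2   -1/2     7/2 ]
[ 0     0  -43/5   -29/5 ]
[ 0     0      0  481/43 ]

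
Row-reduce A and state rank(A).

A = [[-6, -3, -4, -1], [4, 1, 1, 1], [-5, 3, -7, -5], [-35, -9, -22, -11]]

rank(A) = 3

Row reduction:
R2 <- R2 - (-2/3)*R1:  [    0    -1  -5/3   1/3 ]
R3 <- R3 - (5/6)*R1:  [     0   11/2  -11/3  -25/6 ]
R4 <- R4 - (35/6)*R1:  [     0   17/2    4/3  -31/6 ]
R3 <- R3 - (-11/2)*R2:  [     0      0  -77/6   -7/3 ]
R4 <- R4 - (-17/2)*R2:  [     0      0  -77/6   -7/3 ]
R4 <- R4 - (1)*R3:  [ 0  0  0  0 ]
Row echelon form:
[ -6  -3     -4    -1 ]
[  0  -1   -5/3   1/3 ]
[  0   0  -77/6  -7/3 ]
[  0   0      0     0 ]
Nonzero rows / pivot columns: 3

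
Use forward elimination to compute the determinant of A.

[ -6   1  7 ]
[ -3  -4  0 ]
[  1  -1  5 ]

Forward elimination:
R2 <- R2 - (1/2)*R1:  [    0  -9/2  -7/2 ]
R3 <- R3 - (-1/6)*R1:  [    0  -5/6  37/6 ]
R3 <- R3 - (5/27)*R2:  [      0       0  184/27 ]
Upper-triangular form:
[ -6     1       7 ]
[  0  -9/2    -7/2 ]
[  0     0  184/27 ]
det(A) = (-1)^0 * (-6) * (-9/2) * (184/27) = 184  (0 row swaps -> sign +1)

det(A) = 184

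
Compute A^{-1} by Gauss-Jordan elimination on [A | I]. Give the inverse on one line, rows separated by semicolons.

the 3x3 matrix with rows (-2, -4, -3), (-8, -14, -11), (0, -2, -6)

inverse = [31/10 -9/10 1/10; -12/5 3/5 1/10; 4/5 -1/5 -1/5]

Gauss-Jordan on [A | I]:
R1 <- (1/-2)*R1:  [    1     2   3/2  |  -1/2     0     0 ]
R2 <- R2 - (-8)*R1:  [  0   2   1  |  -4   1   0 ]
R2 <- (1/2)*R2:  [   0    1  1/2  |   -2  1/2    0 ]
R1 <- R1 - (2)*R2:  [   1    0  1/2  |  7/2   -1    0 ]
R3 <- R3 - (-2)*R2:  [  0   0  -5  |  -4   1   1 ]
R3 <- (1/-5)*R3:  [    0     0     1  |   4/5  -1/5  -1/5 ]
R1 <- R1 - (1/2)*R3:  [     1      0      0  |  31/10  -9/10   1/10 ]
R2 <- R2 - (1/2)*R3:  [     0      1      0  |  -12/5    3/5   1/10 ]
Right block of [I | A^{-1}] is the inverse:
[ 31/10  -9/10  1/10 ]
[ -12/5    3/5  1/10 ]
[   4/5   -1/5  -1/5 ]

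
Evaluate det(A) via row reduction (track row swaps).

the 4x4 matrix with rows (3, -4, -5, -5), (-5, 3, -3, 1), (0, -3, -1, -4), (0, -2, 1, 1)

Forward elimination:
R2 <- R2 - (-5/3)*R1:  [     0  -11/3  -34/3  -22/3 ]
R3 <- R3 - (9/11)*R2:  [     0      0  91/11      2 ]
R4 <- R4 - (6/11)*R2:  [     0      0  79/11      5 ]
R4 <- R4 - (79/91)*R3:  [      0       0       0  297/91 ]
Upper-triangular form:
[ 3     -4     -5      -5 ]
[ 0  -11/3  -34/3   -22/3 ]
[ 0      0  91/11       2 ]
[ 0      0      0  297/91 ]
det(A) = (-1)^0 * (3) * (-11/3) * (91/11) * (297/91) = -297  (0 row swaps -> sign +1)

det(A) = -297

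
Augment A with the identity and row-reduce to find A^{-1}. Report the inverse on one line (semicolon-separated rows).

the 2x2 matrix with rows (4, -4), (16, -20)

inverse = [5/4 -1/4; 1 -1/4]

Gauss-Jordan on [A | I]:
R1 <- (1/4)*R1:  [   1   -1  |  1/4    0 ]
R2 <- R2 - (16)*R1:  [  0  -4  |  -4   1 ]
R2 <- (1/-4)*R2:  [    0     1  |     1  -1/4 ]
R1 <- R1 - (-1)*R2:  [    1     0  |   5/4  -1/4 ]
Right block of [I | A^{-1}] is the inverse:
[ 5/4  -1/4 ]
[   1  -1/4 ]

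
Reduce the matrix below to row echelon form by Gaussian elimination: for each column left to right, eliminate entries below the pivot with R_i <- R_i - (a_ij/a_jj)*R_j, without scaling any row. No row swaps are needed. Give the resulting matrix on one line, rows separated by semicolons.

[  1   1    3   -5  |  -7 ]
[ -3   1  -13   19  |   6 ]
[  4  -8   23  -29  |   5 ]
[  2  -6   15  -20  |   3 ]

Forward elimination:
R2 <- R2 - (-3)*R1:  [   0    4   -4    4  -15 ]
R3 <- R3 - (4)*R1:  [   0  -12   11   -9   33 ]
R4 <- R4 - (2)*R1:  [   0   -8    9  -10   17 ]
R3 <- R3 - (-3)*R2:  [   0    0   -1    3  -12 ]
R4 <- R4 - (-2)*R2:  [   0    0    1   -2  -13 ]
R4 <- R4 - (-1)*R3:  [   0    0    0    1  -25 ]
Row echelon form:
[ 1  1   3  -5  |   -7 ]
[ 0  4  -4   4  |  -15 ]
[ 0  0  -1   3  |  -12 ]
[ 0  0   0   1  |  -25 ]

REF = [1 1 3 -5 -7; 0 4 -4 4 -15; 0 0 -1 3 -12; 0 0 0 1 -25]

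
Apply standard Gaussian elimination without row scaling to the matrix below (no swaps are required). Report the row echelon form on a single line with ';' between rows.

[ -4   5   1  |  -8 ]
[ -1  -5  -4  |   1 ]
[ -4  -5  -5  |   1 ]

Forward elimination:
R2 <- R2 - (1/4)*R1:  [     0  -25/4  -17/4      3 ]
R3 <- R3 - (1)*R1:  [   0  -10   -6    9 ]
R3 <- R3 - (8/5)*R2:  [    0     0   4/5  21/5 ]
Row echelon form:
[ -4      5      1  |    -8 ]
[  0  -25/4  -17/4  |     3 ]
[  0      0    4/5  |  21/5 ]

REF = [-4 5 1 -8; 0 -25/4 -17/4 3; 0 0 4/5 21/5]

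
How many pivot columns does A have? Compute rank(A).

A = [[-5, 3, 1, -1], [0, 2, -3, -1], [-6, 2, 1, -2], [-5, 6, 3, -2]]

rank(A) = 4

Row reduction:
R3 <- R3 - (6/5)*R1:  [    0  -8/5  -1/5  -4/5 ]
R4 <- R4 - (1)*R1:  [  0   3   2  -1 ]
R3 <- R3 - (-4/5)*R2:  [     0      0  -13/5   -8/5 ]
R4 <- R4 - (3/2)*R2:  [    0     0  13/2   1/2 ]
R4 <- R4 - (-5/2)*R3:  [    0     0     0  -7/2 ]
Row echelon form:
[ -5  3      1    -1 ]
[  0  2     -3    -1 ]
[  0  0  -13/5  -8/5 ]
[  0  0      0  -7/2 ]
Nonzero rows / pivot columns: 4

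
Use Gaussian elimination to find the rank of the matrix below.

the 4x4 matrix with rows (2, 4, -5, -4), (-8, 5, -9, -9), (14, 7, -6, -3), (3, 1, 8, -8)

rank(A) = 3

Row reduction:
R2 <- R2 - (-4)*R1:  [   0   21  -29  -25 ]
R3 <- R3 - (7)*R1:  [   0  -21   29   25 ]
R4 <- R4 - (3/2)*R1:  [    0    -5  31/2    -2 ]
R3 <- R3 - (-1)*R2:  [ 0  0  0  0 ]
R4 <- R4 - (-5/21)*R2:  [       0        0   361/42  -167/21 ]
R3 <-> R4   (pivot in column 3 was zero)
[ 2   4      -5       -4 ]
[ 0  21     -29      -25 ]
[ 0   0  361/42  -167/21 ]
[ 0   0       0        0 ]
Row echelon form:
[ 2   4      -5       -4 ]
[ 0  21     -29      -25 ]
[ 0   0  361/42  -167/21 ]
[ 0   0       0        0 ]
Nonzero rows / pivot columns: 3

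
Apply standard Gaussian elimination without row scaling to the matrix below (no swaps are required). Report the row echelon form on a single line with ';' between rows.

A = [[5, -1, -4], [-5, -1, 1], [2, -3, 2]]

Forward elimination:
R2 <- R2 - (-1)*R1:  [  0  -2  -3 ]
R3 <- R3 - (2/5)*R1:  [     0  -13/5   18/5 ]
R3 <- R3 - (13/10)*R2:  [    0     0  15/2 ]
Row echelon form:
[ 5  -1    -4 ]
[ 0  -2    -3 ]
[ 0   0  15/2 ]

REF = [5 -1 -4; 0 -2 -3; 0 0 15/2]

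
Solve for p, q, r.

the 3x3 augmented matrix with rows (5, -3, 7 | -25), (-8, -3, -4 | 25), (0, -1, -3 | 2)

(-3, 1, -1)

Forward elimination on [A|b]:
R2 <- R2 - (-8/5)*R1:  [     0  -39/5   36/5    -15 ]
R3 <- R3 - (5/39)*R2:  [      0       0  -51/13   51/13 ]
Row echelon form:
[ 5     -3       7  |    -25 ]
[ 0  -39/5    36/5  |    -15 ]
[ 0      0  -51/13  |  51/13 ]
Back-substitution:
r = (51/13) / (-51/13) = -1
q = (-15 - (36/5)*(-1)) / (-39/5) = 1
p = (-25 - (-3)*(1) - (7)*(-1)) / 5 = -3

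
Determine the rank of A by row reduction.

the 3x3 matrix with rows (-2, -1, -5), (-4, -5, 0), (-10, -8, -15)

Row reduction:
R2 <- R2 - (2)*R1:  [  0  -3  10 ]
R3 <- R3 - (5)*R1:  [  0  -3  10 ]
R3 <- R3 - (1)*R2:  [ 0  0  0 ]
Row echelon form:
[ -2  -1  -5 ]
[  0  -3  10 ]
[  0   0   0 ]
Nonzero rows / pivot columns: 2

rank(A) = 2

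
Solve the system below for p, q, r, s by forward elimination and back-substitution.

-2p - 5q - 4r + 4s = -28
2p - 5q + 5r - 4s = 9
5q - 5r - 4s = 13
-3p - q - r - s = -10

Forward elimination on [A|b]:
R2 <- R2 - (-1)*R1:  [   0  -10    1    0  -19 ]
R4 <- R4 - (3/2)*R1:  [    0  13/2     5    -7    32 ]
R3 <- R3 - (-1/2)*R2:  [    0     0  -9/2    -4   7/2 ]
R4 <- R4 - (-13/20)*R2:  [      0       0  113/20      -7  393/20 ]
R4 <- R4 - (-113/90)*R3:  [       0        0        0  -541/45  1082/45 ]
Row echelon form:
[ -2   -5    -4        4  |      -28 ]
[  0  -10     1        0  |      -19 ]
[  0    0  -9/2       -4  |      7/2 ]
[  0    0     0  -541/45  |  1082/45 ]
Back-substitution:
s = (1082/45) / (-541/45) = -2
r = (7/2 - (-4)*(-2)) / (-9/2) = 1
q = (-19 - (1)*(1)) / -10 = 2
p = (-28 - (-5)*(2) - (-4)*(1) - (4)*(-2)) / -2 = 3

(3, 2, 1, -2)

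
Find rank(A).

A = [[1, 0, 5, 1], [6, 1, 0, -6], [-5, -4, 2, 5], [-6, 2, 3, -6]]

Row reduction:
R2 <- R2 - (6)*R1:  [   0    1  -30  -12 ]
R3 <- R3 - (-5)*R1:  [  0  -4  27  10 ]
R4 <- R4 - (-6)*R1:  [  0   2  33   0 ]
R3 <- R3 - (-4)*R2:  [   0    0  -93  -38 ]
R4 <- R4 - (2)*R2:  [  0   0  93  24 ]
R4 <- R4 - (-1)*R3:  [   0    0    0  -14 ]
Row echelon form:
[ 1  0    5    1 ]
[ 0  1  -30  -12 ]
[ 0  0  -93  -38 ]
[ 0  0    0  -14 ]
Nonzero rows / pivot columns: 4

rank(A) = 4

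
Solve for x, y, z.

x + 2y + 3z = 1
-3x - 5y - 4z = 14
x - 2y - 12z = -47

(-5, -3, 4)

Forward elimination on [A|b]:
R2 <- R2 - (-3)*R1:  [  0   1   5  17 ]
R3 <- R3 - (1)*R1:  [   0   -4  -15  -48 ]
R3 <- R3 - (-4)*R2:  [  0   0   5  20 ]
Row echelon form:
[ 1  2  3  |   1 ]
[ 0  1  5  |  17 ]
[ 0  0  5  |  20 ]
Back-substitution:
z = (20) / 5 = 4
y = (17 - (5)*(4)) / 1 = -3
x = (1 - (2)*(-3) - (3)*(4)) / 1 = -5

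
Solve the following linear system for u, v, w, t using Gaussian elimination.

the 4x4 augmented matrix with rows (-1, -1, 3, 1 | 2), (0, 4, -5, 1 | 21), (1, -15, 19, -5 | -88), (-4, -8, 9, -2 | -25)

(-4, 3, -1, 4)

Forward elimination on [A|b]:
R3 <- R3 - (-1)*R1:  [   0  -16   22   -4  -86 ]
R4 <- R4 - (4)*R1:  [   0   -4   -3   -6  -33 ]
R3 <- R3 - (-4)*R2:  [  0   0   2   0  -2 ]
R4 <- R4 - (-1)*R2:  [   0    0   -8   -5  -12 ]
R4 <- R4 - (-4)*R3:  [   0    0    0   -5  -20 ]
Row echelon form:
[ -1  -1   3   1  |    2 ]
[  0   4  -5   1  |   21 ]
[  0   0   2   0  |   -2 ]
[  0   0   0  -5  |  -20 ]
Back-substitution:
t = (-20) / -5 = 4
w = (-2) / 2 = -1
v = (21 - (-5)*(-1) - (1)*(4)) / 4 = 3
u = (2 - (-1)*(3) - (3)*(-1) - (1)*(4)) / -1 = -4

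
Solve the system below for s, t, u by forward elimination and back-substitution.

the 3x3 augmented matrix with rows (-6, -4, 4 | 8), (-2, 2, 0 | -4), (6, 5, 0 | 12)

(2, 0, 5)

Forward elimination on [A|b]:
R2 <- R2 - (1/3)*R1:  [     0   10/3   -4/3  -20/3 ]
R3 <- R3 - (-1)*R1:  [  0   1   4  20 ]
R3 <- R3 - (3/10)*R2:  [    0     0  22/5    22 ]
Row echelon form:
[ -6    -4     4  |      8 ]
[  0  10/3  -4/3  |  -20/3 ]
[  0     0  22/5  |     22 ]
Back-substitution:
u = (22) / (22/5) = 5
t = (-20/3 - (-4/3)*(5)) / (10/3) = 0
s = (8 - (-4)*(0) - (4)*(5)) / -6 = 2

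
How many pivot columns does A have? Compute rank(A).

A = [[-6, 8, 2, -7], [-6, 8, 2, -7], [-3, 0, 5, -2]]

rank(A) = 2

Row reduction:
R2 <- R2 - (1)*R1:  [ 0  0  0  0 ]
R3 <- R3 - (1/2)*R1:  [   0   -4    4  3/2 ]
R2 <-> R3   (pivot in column 2 was zero)
[ -6   8  2   -7 ]
[  0  -4  4  3/2 ]
[  0   0  0    0 ]
Row echelon form:
[ -6   8  2   -7 ]
[  0  -4  4  3/2 ]
[  0   0  0    0 ]
Nonzero rows / pivot columns: 2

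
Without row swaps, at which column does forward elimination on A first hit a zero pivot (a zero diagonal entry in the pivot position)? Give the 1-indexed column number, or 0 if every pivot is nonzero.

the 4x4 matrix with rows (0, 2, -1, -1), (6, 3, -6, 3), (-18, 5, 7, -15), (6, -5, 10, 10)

Naive forward elimination:
Pivot entry (1,1) is zero but row 2 has 6 in column 1 -> naive elimination stops; a row interchange (e.g. R1 <-> R2) would be required here.

first zero-pivot column = 1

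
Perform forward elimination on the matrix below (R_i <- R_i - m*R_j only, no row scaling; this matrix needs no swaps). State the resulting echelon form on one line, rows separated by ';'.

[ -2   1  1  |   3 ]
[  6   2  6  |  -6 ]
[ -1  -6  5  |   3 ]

Forward elimination:
R2 <- R2 - (-3)*R1:  [ 0  5  9  3 ]
R3 <- R3 - (1/2)*R1:  [     0  -13/2    9/2    3/2 ]
R3 <- R3 - (-13/10)*R2:  [    0     0  81/5  27/5 ]
Row echelon form:
[ -2  1     1  |     3 ]
[  0  5     9  |     3 ]
[  0  0  81/5  |  27/5 ]

REF = [-2 1 1 3; 0 5 9 3; 0 0 81/5 27/5]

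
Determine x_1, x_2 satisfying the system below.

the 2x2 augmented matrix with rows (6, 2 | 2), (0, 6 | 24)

(-1, 4)

Forward elimination on [A|b]:
Row echelon form:
[ 6  2  |   2 ]
[ 0  6  |  24 ]
Back-substitution:
x_2 = (24) / 6 = 4
x_1 = (2 - (2)*(4)) / 6 = -1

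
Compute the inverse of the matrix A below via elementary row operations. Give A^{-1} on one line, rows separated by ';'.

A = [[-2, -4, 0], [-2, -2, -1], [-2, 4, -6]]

inverse = [2 -3 1/2; -5/4 3/2 -1/4; -3/2 2 -1/2]

Gauss-Jordan on [A | I]:
R1 <- (1/-2)*R1:  [    1     2     0  |  -1/2     0     0 ]
R2 <- R2 - (-2)*R1:  [  0   2  -1  |  -1   1   0 ]
R3 <- R3 - (-2)*R1:  [  0   8  -6  |  -1   0   1 ]
R2 <- (1/2)*R2:  [    0     1  -1/2  |  -1/2   1/2     0 ]
R1 <- R1 - (2)*R2:  [   1    0    1  |  1/2   -1    0 ]
R3 <- R3 - (8)*R2:  [  0   0  -2  |   3  -4   1 ]
R3 <- (1/-2)*R3:  [    0     0     1  |  -3/2     2  -1/2 ]
R1 <- R1 - (1)*R3:  [   1    0    0  |    2   -3  1/2 ]
R2 <- R2 - (-1/2)*R3:  [    0     1     0  |  -5/4   3/2  -1/4 ]
Right block of [I | A^{-1}] is the inverse:
[    2   -3   1/2 ]
[ -5/4  3/2  -1/4 ]
[ -3/2    2  -1/2 ]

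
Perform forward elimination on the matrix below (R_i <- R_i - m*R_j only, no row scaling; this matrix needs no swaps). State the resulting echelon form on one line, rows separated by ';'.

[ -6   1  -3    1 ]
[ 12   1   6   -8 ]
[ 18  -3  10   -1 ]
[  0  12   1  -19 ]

REF = [-6 1 -3 1; 0 3 0 -6; 0 0 1 2; 0 0 0 3]

Forward elimination:
R2 <- R2 - (-2)*R1:  [  0   3   0  -6 ]
R3 <- R3 - (-3)*R1:  [ 0  0  1  2 ]
R4 <- R4 - (4)*R2:  [ 0  0  1  5 ]
R4 <- R4 - (1)*R3:  [ 0  0  0  3 ]
Row echelon form:
[ -6  1  -3   1 ]
[  0  3   0  -6 ]
[  0  0   1   2 ]
[  0  0   0   3 ]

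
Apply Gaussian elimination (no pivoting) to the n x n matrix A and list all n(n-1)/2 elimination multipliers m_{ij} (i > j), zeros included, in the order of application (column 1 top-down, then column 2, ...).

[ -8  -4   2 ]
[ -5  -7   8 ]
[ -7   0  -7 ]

multipliers: 5/8, 7/8, -7/9

Forward elimination:
R2 <- R2 - (5/8)*R1:  [    0  -9/2  27/4 ]
R3 <- R3 - (7/8)*R1:  [     0    7/2  -35/4 ]
R3 <- R3 - (-7/9)*R2:  [    0     0  -7/2 ]
Multipliers (in order of application): m_{21} = 5/8, m_{31} = 7/8, m_{32} = -7/9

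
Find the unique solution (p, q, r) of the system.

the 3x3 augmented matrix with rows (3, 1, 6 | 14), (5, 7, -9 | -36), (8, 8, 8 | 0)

Forward elimination on [A|b]:
R2 <- R2 - (5/3)*R1:  [      0    16/3     -19  -178/3 ]
R3 <- R3 - (8/3)*R1:  [      0    16/3      -8  -112/3 ]
R3 <- R3 - (1)*R2:  [  0   0  11  22 ]
Row echelon form:
[ 3     1    6  |      14 ]
[ 0  16/3  -19  |  -178/3 ]
[ 0     0   11  |      22 ]
Back-substitution:
r = (22) / 11 = 2
q = (-178/3 - (-19)*(2)) / (16/3) = -4
p = (14 - (1)*(-4) - (6)*(2)) / 3 = 2

(2, -4, 2)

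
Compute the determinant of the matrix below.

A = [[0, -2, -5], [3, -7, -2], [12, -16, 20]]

Forward elimination:
R1 <-> R2   (pivot in column 1 was zero)
[  3   -7  -2 ]
[  0   -2  -5 ]
[ 12  -16  20 ]
R3 <- R3 - (4)*R1:  [  0  12  28 ]
R3 <- R3 - (-6)*R2:  [  0   0  -2 ]
Upper-triangular form:
[ 3  -7  -2 ]
[ 0  -2  -5 ]
[ 0   0  -2 ]
det(A) = (-1)^1 * (3) * (-2) * (-2) = -12  (1 row swap -> sign -1)

det(A) = -12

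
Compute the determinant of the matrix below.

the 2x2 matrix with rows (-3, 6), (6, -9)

det(A) = -9

Forward elimination:
R2 <- R2 - (-2)*R1:  [ 0  3 ]
Upper-triangular form:
[ -3  6 ]
[  0  3 ]
det(A) = (-1)^0 * (-3) * (3) = -9  (0 row swaps -> sign +1)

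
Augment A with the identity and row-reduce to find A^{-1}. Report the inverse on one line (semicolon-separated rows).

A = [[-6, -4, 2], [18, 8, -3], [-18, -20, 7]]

inverse = [1/30 1/10 1/30; 3/5 1/20 -3/20; 9/5 2/5 -1/5]

Gauss-Jordan on [A | I]:
R1 <- (1/-6)*R1:  [    1   2/3  -1/3  |  -1/6     0     0 ]
R2 <- R2 - (18)*R1:  [  0  -4   3  |   3   1   0 ]
R3 <- R3 - (-18)*R1:  [  0  -8   1  |  -3   0   1 ]
R2 <- (1/-4)*R2:  [    0     1  -3/4  |  -3/4  -1/4     0 ]
R1 <- R1 - (2/3)*R2:  [   1    0  1/6  |  1/3  1/6    0 ]
R3 <- R3 - (-8)*R2:  [  0   0  -5  |  -9  -2   1 ]
R3 <- (1/-5)*R3:  [    0     0     1  |   9/5   2/5  -1/5 ]
R1 <- R1 - (1/6)*R3:  [    1     0     0  |  1/30  1/10  1/30 ]
R2 <- R2 - (-3/4)*R3:  [     0      1      0  |    3/5   1/20  -3/20 ]
Right block of [I | A^{-1}] is the inverse:
[ 1/30  1/10   1/30 ]
[  3/5  1/20  -3/20 ]
[  9/5   2/5   -1/5 ]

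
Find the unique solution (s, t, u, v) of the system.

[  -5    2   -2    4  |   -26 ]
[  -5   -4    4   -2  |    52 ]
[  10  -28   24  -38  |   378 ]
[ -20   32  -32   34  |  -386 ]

Forward elimination on [A|b]:
R2 <- R2 - (1)*R1:  [  0  -6   6  -6  78 ]
R3 <- R3 - (-2)*R1:  [   0  -24   20  -30  326 ]
R4 <- R4 - (4)*R1:  [    0    24   -24    18  -282 ]
R3 <- R3 - (4)*R2:  [  0   0  -4  -6  14 ]
R4 <- R4 - (-4)*R2:  [  0   0   0  -6  30 ]
Row echelon form:
[ -5   2  -2   4  |  -26 ]
[  0  -6   6  -6  |   78 ]
[  0   0  -4  -6  |   14 ]
[  0   0   0  -6  |   30 ]
Back-substitution:
v = (30) / -6 = -5
u = (14 - (-6)*(-5)) / -4 = 4
t = (78 - (6)*(4) - (-6)*(-5)) / -6 = -4
s = (-26 - (2)*(-4) - (-2)*(4) - (4)*(-5)) / -5 = -2

(-2, -4, 4, -5)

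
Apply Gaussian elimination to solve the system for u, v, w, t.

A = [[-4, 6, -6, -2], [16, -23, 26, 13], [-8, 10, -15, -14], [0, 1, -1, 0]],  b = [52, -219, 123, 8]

Forward elimination on [A|b]:
R2 <- R2 - (-4)*R1:  [   0    1    2    5  -11 ]
R3 <- R3 - (2)*R1:  [   0   -2   -3  -10   19 ]
R3 <- R3 - (-2)*R2:  [  0   0   1   0  -3 ]
R4 <- R4 - (1)*R2:  [  0   0  -3  -5  19 ]
R4 <- R4 - (-3)*R3:  [  0   0   0  -5  10 ]
Row echelon form:
[ -4  6  -6  -2  |   52 ]
[  0  1   2   5  |  -11 ]
[  0  0   1   0  |   -3 ]
[  0  0   0  -5  |   10 ]
Back-substitution:
t = (10) / -5 = -2
w = (-3) / 1 = -3
v = (-11 - (2)*(-3) - (5)*(-2)) / 1 = 5
u = (52 - (6)*(5) - (-6)*(-3) - (-2)*(-2)) / -4 = 0

(0, 5, -3, -2)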